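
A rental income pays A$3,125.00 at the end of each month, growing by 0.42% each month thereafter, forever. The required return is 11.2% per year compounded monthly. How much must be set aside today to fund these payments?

Periodic rate r = 0.112/12 per month.
Growing perpetuity (Gordon): PV = PMT₁ / (r − g) = 3,125 / (r − 0.0042) = A$608,766.23.

A$608,766.23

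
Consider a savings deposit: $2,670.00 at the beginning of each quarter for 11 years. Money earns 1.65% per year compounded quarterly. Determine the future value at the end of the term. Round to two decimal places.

This is an annuity due: 44 deposits of $2,670.00 at the beginning of each quarter.
Periodic rate r = 0.0165/4 per quarter; n is counted in quarters.
FV = PMT × [((1+r)^n − 1)/r] × (1+r) = 2,670 × [(1+r)^44 − 1] / r × (1+r) = $129,057.18

$129,057.18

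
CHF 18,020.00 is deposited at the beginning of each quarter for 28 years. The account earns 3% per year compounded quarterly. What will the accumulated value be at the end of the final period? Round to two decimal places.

This is an annuity due: 112 deposits of CHF 18,020.00 at the beginning of each quarter.
Periodic rate r = 0.03/4 per quarter; n is counted in quarters.
FV = PMT × [((1+r)^n − 1)/r] × (1+r) = 18,020 × [(1+r)^112 − 1] / r × (1+r) = CHF 3,168,964.65

CHF 3,168,964.65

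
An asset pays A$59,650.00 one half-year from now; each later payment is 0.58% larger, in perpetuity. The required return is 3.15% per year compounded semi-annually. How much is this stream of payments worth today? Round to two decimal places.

Periodic rate r = 0.0315/2 per half-year.
Growing perpetuity (Gordon): PV = PMT₁ / (r − g) = 59,650 / (r − 0.0058) = A$5,994,974.87.

A$5,994,974.87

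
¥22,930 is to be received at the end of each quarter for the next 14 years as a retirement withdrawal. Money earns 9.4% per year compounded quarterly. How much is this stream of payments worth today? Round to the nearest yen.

This is an ordinary annuity: 56 payments of ¥22,930 at the end of each quarter.
Periodic rate r = 0.094/4 per quarter; n is counted in quarters.
PV = PMT × [(1 − (1+r)^−n)/r] = 22,930 × [1 − (1+r)^−56] / r = ¥710,029

¥710,029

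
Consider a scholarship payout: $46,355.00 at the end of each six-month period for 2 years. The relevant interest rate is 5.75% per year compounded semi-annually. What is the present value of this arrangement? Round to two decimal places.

This is an ordinary annuity: 4 payments of $46,355.00 at the end of each six-month period.
Periodic rate r = 0.0575/2 per half-year; n is counted in half-years.
PV = PMT × [(1 − (1+r)^−n)/r] = 46,355 × [1 − (1+r)^−4] / r = $172,822.39

$172,822.39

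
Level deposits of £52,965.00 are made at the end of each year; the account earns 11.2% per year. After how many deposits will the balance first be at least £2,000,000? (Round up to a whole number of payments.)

Periodic rate r = 0.112 per year.
Ordinary annuity FV: 2,000,000 = 52,965 × [((1+r)^n − 1)/r].
(1+r)^n = 1 + 2,000,000 × r / 52,965, so n = ln(1 + 2,000,000·r/52,965) / ln(1+r) = 15.58.
Round up to a whole number of payments: n = 16.

16 payments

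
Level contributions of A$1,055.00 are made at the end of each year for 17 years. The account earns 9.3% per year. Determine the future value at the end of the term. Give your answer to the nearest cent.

This is an ordinary annuity: 17 deposits of A$1,055.00 at the end of each year.
Periodic rate r = 0.093 per year.
FV = PMT × [((1+r)^n − 1)/r] = 1,055 × [(1+r)^17 − 1] / r = A$40,097.25

A$40,097.25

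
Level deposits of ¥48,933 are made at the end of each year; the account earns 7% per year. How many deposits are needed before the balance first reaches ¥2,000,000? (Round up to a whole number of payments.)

Periodic rate r = 0.07 per year.
Ordinary annuity FV: 2,000,000 = 48,933 × [((1+r)^n − 1)/r].
(1+r)^n = 1 + 2,000,000 × r / 48,933, so n = ln(1 + 2,000,000·r/48,933) / ln(1+r) = 19.97.
Round up to a whole number of payments: n = 20.

20 payments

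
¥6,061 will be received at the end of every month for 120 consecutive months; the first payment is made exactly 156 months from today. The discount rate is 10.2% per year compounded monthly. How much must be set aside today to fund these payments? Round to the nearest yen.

¥122,483

Ordinary annuity of 120 payments, first payment at period 156.
Periodic rate r = 0.102/12 per month; n is counted in months.
The ordinary-annuity PV formula values the stream one period before the first payment (period 155); discount that back 155 periods:
PV₀ = 6,061 × [1 − (1+r)^−120] / r × (1+r)^−155 = ¥122,483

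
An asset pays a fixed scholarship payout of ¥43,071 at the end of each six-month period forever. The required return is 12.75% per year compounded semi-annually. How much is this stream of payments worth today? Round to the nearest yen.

Periodic rate r = 0.1275/2 per half-year.
Level perpetuity: PV = PMT / r = 43,071 / (0.1275/2) = ¥675,624.

¥675,624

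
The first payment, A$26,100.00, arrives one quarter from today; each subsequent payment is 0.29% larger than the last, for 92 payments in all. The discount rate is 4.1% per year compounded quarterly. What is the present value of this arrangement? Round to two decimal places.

A$1,737,175.25

Periodic rate r = 0.041/4 per quarter; n is counted in quarters.
Growing ordinary annuity: PV = PMT₁ × [1 − ((1+g)/(1+r))^n] / (r − g) = 26,100 × [1 − ((1+0.0029)/(1+r))^92] / (r − 0.0029) = A$1,737,175.25.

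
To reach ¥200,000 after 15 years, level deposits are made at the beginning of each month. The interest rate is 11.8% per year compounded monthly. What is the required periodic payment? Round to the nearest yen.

Level annuity due; solve FV = PMT × [((1+r)^n − 1)/r] × (1+r) for PMT.
Periodic rate r = 0.118/12 per month; n is counted in months.
With n = 180: PMT = 200,000 / ([((1+r)^n − 1)/r] × (1+r)) = ¥404

¥404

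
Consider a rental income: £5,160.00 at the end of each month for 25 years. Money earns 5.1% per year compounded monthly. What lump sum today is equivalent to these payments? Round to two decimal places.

This is an ordinary annuity: 300 payments of £5,160.00 at the end of each month.
Periodic rate r = 0.051/12 per month; n is counted in months.
PV = PMT × [(1 − (1+r)^−n)/r] = 5,160 × [1 − (1+r)^−300] / r = £873,937.75

£873,937.75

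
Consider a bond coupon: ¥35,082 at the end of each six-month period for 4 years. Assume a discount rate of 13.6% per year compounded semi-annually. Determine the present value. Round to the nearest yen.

This is an ordinary annuity: 8 payments of ¥35,082 at the end of each six-month period.
Periodic rate r = 0.136/2 per half-year; n is counted in half-years.
PV = PMT × [(1 − (1+r)^−n)/r] = 35,082 × [1 − (1+r)^−8] / r = ¥211,118

¥211,118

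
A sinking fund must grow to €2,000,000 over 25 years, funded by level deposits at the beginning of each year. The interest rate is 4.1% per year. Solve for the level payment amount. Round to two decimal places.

Level annuity due; solve FV = PMT × [((1+r)^n − 1)/r] × (1+r) for PMT.
Periodic rate r = 0.041 per year.
With n = 25: PMT = 2,000,000 / ([((1+r)^n − 1)/r] × (1+r)) = €45,514.57

€45,514.57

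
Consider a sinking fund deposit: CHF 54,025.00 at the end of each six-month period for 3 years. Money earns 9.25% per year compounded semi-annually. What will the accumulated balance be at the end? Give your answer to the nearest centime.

CHF 364,022.77

This is an ordinary annuity: 6 deposits of CHF 54,025.00 at the end of each six-month period.
Periodic rate r = 0.0925/2 per half-year; n is counted in half-years.
FV = PMT × [((1+r)^n − 1)/r] = 54,025 × [(1+r)^6 − 1] / r = CHF 364,022.77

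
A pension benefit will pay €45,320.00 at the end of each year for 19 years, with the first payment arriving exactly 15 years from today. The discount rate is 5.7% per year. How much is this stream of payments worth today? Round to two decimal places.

€238,275.99

Ordinary annuity of 19 payments, first payment at period 15.
Periodic rate r = 0.057 per year.
The ordinary-annuity PV formula values the stream one period before the first payment (period 14); discount that back 14 periods:
PV₀ = 45,320 × [1 − (1+r)^−19] / r × (1+r)^−14 = €238,275.99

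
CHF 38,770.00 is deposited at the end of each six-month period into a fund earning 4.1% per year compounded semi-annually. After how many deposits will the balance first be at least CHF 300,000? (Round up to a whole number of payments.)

8 payments

Periodic rate r = 0.041/2 per half-year; n is counted in half-years.
Ordinary annuity FV: 300,000 = 38,770 × [((1+r)^n − 1)/r].
(1+r)^n = 1 + 300,000 × r / 38,770, so n = ln(1 + 300,000·r/38,770) / ln(1+r) = 7.26.
Round up to a whole number of payments: n = 8.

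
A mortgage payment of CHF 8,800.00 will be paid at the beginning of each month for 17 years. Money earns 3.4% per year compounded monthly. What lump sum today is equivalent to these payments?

CHF 1,365,856.78

This is an annuity due: 204 payments of CHF 8,800.00 at the beginning of each month.
Periodic rate r = 0.034/12 per month; n is counted in months.
PV = PMT × [(1 − (1+r)^−n)/r] × (1+r) = 8,800 × [1 − (1+r)^−204] / r × (1+r) = CHF 1,365,856.78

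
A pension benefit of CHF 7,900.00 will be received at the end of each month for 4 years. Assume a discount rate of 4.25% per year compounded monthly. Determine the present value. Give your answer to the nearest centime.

This is an ordinary annuity: 48 payments of CHF 7,900.00 at the end of each month.
Periodic rate r = 0.0425/12 per month; n is counted in months.
PV = PMT × [(1 − (1+r)^−n)/r] = 7,900 × [1 − (1+r)^−48] / r = CHF 348,154.15

CHF 348,154.15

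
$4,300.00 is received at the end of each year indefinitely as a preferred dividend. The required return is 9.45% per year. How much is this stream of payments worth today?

Periodic rate r = 0.0945 per year.
Level perpetuity: PV = PMT / r = 4,300 / (0.0945) = $45,502.65.

$45,502.65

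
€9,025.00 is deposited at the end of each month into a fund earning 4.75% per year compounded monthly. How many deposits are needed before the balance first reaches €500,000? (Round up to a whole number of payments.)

Periodic rate r = 0.0475/12 per month; n is counted in months.
Ordinary annuity FV: 500,000 = 9,025 × [((1+r)^n − 1)/r].
(1+r)^n = 1 + 500,000 × r / 9,025, so n = ln(1 + 500,000·r/9,025) / ln(1+r) = 50.19.
Round up to a whole number of payments: n = 51.

51 payments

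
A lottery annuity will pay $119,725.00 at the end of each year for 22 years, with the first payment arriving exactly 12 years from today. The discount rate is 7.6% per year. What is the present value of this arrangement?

$563,314.53

Ordinary annuity of 22 payments, first payment at period 12.
Periodic rate r = 0.076 per year.
The ordinary-annuity PV formula values the stream one period before the first payment (period 11); discount that back 11 periods:
PV₀ = 119,725 × [1 − (1+r)^−22] / r × (1+r)^−11 = $563,314.53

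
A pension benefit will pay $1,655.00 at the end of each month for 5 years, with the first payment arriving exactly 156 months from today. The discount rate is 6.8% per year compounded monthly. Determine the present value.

Ordinary annuity of 60 payments, first payment at period 156.
Periodic rate r = 0.068/12 per month; n is counted in months.
The ordinary-annuity PV formula values the stream one period before the first payment (period 155); discount that back 155 periods:
PV₀ = 1,655 × [1 − (1+r)^−60] / r × (1+r)^−155 = $34,978.36

$34,978.36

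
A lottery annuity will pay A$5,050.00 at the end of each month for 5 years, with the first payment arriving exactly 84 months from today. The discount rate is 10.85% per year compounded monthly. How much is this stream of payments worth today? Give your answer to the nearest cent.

Ordinary annuity of 60 payments, first payment at period 84.
Periodic rate r = 0.1085/12 per month; n is counted in months.
The ordinary-annuity PV formula values the stream one period before the first payment (period 83); discount that back 83 periods:
PV₀ = 5,050 × [1 − (1+r)^−60] / r × (1+r)^−83 = A$110,413.82

A$110,413.82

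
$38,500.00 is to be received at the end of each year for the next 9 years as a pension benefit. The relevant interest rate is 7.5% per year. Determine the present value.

This is an ordinary annuity: 9 payments of $38,500.00 at the end of each year.
Periodic rate r = 0.075 per year.
PV = PMT × [(1 − (1+r)^−n)/r] = 38,500 × [1 − (1+r)^−9] / r = $245,587.15

$245,587.15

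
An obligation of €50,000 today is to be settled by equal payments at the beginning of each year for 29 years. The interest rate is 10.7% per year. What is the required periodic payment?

Level annuity due; solve PV = PMT × [(1 − (1+r)^−n)/r] × (1+r) for PMT.
Periodic rate r = 0.107 per year.
With n = 29: PMT = 50,000 / ([(1 − (1+r)^−n)/r] × (1+r)) = €5,100.38

€5,100.38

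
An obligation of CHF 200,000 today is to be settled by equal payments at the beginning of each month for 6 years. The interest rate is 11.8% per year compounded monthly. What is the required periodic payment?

CHF 3,851.40

Level annuity due; solve PV = PMT × [(1 − (1+r)^−n)/r] × (1+r) for PMT.
Periodic rate r = 0.118/12 per month; n is counted in months.
With n = 72: PMT = 200,000 / ([(1 − (1+r)^−n)/r] × (1+r)) = CHF 3,851.40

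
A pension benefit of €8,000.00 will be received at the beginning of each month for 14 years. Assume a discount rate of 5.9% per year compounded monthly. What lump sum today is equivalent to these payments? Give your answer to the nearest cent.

This is an annuity due: 168 payments of €8,000.00 at the beginning of each month.
Periodic rate r = 0.059/12 per month; n is counted in months.
PV = PMT × [(1 − (1+r)^−n)/r] × (1+r) = 8,000 × [1 − (1+r)^−168] / r × (1+r) = €917,818.33

€917,818.33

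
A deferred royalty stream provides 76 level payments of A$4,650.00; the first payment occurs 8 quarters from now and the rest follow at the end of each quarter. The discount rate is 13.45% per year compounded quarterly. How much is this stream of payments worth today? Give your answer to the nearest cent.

Ordinary annuity of 76 payments, first payment at period 8.
Periodic rate r = 0.1345/4 per quarter; n is counted in quarters.
The ordinary-annuity PV formula values the stream one period before the first payment (period 7); discount that back 7 periods:
PV₀ = 4,650 × [1 − (1+r)^−76] / r × (1+r)^−7 = A$100,825.78

A$100,825.78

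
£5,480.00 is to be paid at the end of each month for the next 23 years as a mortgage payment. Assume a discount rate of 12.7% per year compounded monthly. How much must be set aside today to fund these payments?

This is an ordinary annuity: 276 payments of £5,480.00 at the end of each month.
Periodic rate r = 0.127/12 per month; n is counted in months.
PV = PMT × [(1 − (1+r)^−n)/r] = 5,480 × [1 − (1+r)^−276] / r = £489,465.07

£489,465.07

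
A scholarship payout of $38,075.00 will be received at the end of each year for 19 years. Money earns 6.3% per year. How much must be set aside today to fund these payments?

This is an ordinary annuity: 19 payments of $38,075.00 at the end of each year.
Periodic rate r = 0.063 per year.
PV = PMT × [(1 − (1+r)^−n)/r] = 38,075 × [1 − (1+r)^−19] / r = $415,057.79

$415,057.79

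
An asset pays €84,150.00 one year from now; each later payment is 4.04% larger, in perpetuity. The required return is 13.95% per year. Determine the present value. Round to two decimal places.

€849,142.28

Periodic rate r = 0.1395 per year.
Growing perpetuity (Gordon): PV = PMT₁ / (r − g) = 84,150 / (r − 0.0404) = €849,142.28.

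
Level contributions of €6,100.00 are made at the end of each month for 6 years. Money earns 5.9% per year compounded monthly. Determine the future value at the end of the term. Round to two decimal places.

This is an ordinary annuity: 72 deposits of €6,100.00 at the end of each month.
Periodic rate r = 0.059/12 per month; n is counted in months.
FV = PMT × [((1+r)^n − 1)/r] = 6,100 × [(1+r)^72 − 1] / r = €525,451.78

€525,451.78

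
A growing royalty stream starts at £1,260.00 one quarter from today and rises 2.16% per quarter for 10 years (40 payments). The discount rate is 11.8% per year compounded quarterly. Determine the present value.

Periodic rate r = 0.118/4 per quarter; n is counted in quarters.
Growing ordinary annuity: PV = PMT₁ × [1 − ((1+g)/(1+r))^n] / (r − g) = 1,260 × [1 − ((1+0.0216)/(1+r))^40] / (r − 0.0216) = £42,294.43.

£42,294.43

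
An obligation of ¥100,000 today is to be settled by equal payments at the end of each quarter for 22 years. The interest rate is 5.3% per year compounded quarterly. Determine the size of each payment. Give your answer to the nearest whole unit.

¥1,932

Level ordinary annuity; solve PV = PMT × [(1 − (1+r)^−n)/r] for PMT.
Periodic rate r = 0.053/4 per quarter; n is counted in quarters.
With n = 88: PMT = 100,000 / ([(1 − (1+r)^−n)/r]) = ¥1,932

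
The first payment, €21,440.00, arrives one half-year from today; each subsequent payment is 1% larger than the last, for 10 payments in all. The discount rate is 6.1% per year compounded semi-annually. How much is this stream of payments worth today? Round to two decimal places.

€190,383.83

Periodic rate r = 0.061/2 per half-year; n is counted in half-years.
Growing ordinary annuity: PV = PMT₁ × [1 − ((1+g)/(1+r))^n] / (r − g) = 21,440 × [1 − ((1+0.01)/(1+r))^10] / (r − 0.01) = €190,383.83.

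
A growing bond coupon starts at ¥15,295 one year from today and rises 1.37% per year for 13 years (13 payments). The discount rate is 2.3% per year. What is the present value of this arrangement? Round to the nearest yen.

Periodic rate r = 0.023 per year.
Growing ordinary annuity: PV = PMT₁ × [1 − ((1+g)/(1+r))^n] / (r − g) = 15,295 × [1 − ((1+0.0137)/(1+r))^13] / (r − 0.0137) = ¥184,108.

¥184,108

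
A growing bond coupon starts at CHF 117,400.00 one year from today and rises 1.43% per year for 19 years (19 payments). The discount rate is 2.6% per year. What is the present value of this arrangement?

Periodic rate r = 0.026 per year.
Growing ordinary annuity: PV = PMT₁ × [1 − ((1+g)/(1+r))^n] / (r − g) = 117,400 × [1 − ((1+0.0143)/(1+r))^19] / (r − 0.0143) = CHF 1,964,728.19.

CHF 1,964,728.19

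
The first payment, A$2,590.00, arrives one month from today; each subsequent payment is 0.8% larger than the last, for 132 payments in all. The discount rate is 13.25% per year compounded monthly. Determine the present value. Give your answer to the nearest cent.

A$279,418.29

Periodic rate r = 0.1325/12 per month; n is counted in months.
Growing ordinary annuity: PV = PMT₁ × [1 − ((1+g)/(1+r))^n] / (r − g) = 2,590 × [1 − ((1+0.008)/(1+r))^132] / (r − 0.008) = A$279,418.29.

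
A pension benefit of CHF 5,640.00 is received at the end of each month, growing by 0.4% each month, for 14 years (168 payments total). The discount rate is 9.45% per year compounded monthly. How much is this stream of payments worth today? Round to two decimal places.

CHF 693,492.39

Periodic rate r = 0.0945/12 per month; n is counted in months.
Growing ordinary annuity: PV = PMT₁ × [1 − ((1+g)/(1+r))^n] / (r − g) = 5,640 × [1 − ((1+0.004)/(1+r))^168] / (r − 0.004) = CHF 693,492.39.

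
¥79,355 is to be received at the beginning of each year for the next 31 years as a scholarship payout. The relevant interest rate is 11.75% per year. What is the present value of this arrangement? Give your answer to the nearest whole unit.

¥730,612

This is an annuity due: 31 payments of ¥79,355 at the beginning of each year.
Periodic rate r = 0.1175 per year.
PV = PMT × [(1 − (1+r)^−n)/r] × (1+r) = 79,355 × [1 − (1+r)^−31] / r × (1+r) = ¥730,612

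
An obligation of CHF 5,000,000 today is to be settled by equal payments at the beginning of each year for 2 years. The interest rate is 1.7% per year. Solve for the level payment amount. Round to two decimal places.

Level annuity due; solve PV = PMT × [(1 − (1+r)^−n)/r] × (1+r) for PMT.
Periodic rate r = 0.017 per year.
With n = 2: PMT = 5,000,000 / ([(1 − (1+r)^−n)/r] × (1+r)) = CHF 2,521,070.90

CHF 2,521,070.90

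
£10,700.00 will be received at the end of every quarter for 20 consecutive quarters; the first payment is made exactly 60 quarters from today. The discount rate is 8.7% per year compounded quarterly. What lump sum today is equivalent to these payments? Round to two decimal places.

£48,339.09

Ordinary annuity of 20 payments, first payment at period 60.
Periodic rate r = 0.087/4 per quarter; n is counted in quarters.
The ordinary-annuity PV formula values the stream one period before the first payment (period 59); discount that back 59 periods:
PV₀ = 10,700 × [1 − (1+r)^−20] / r × (1+r)^−59 = £48,339.09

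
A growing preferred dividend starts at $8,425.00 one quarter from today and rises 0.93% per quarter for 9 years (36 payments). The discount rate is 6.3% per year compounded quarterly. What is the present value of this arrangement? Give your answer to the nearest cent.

$267,683.34

Periodic rate r = 0.063/4 per quarter; n is counted in quarters.
Growing ordinary annuity: PV = PMT₁ × [1 − ((1+g)/(1+r))^n] / (r − g) = 8,425 × [1 − ((1+0.0093)/(1+r))^36] / (r − 0.0093) = $267,683.34.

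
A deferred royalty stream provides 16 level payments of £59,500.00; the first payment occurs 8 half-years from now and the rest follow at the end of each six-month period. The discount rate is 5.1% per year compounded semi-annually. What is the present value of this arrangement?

Ordinary annuity of 16 payments, first payment at period 8.
Periodic rate r = 0.051/2 per half-year; n is counted in half-years.
The ordinary-annuity PV formula values the stream one period before the first payment (period 7); discount that back 7 periods:
PV₀ = 59,500 × [1 − (1+r)^−16] / r × (1+r)^−7 = £648,717.95

£648,717.95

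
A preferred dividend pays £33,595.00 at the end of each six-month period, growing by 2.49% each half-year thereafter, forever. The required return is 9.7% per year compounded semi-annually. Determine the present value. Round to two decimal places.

Periodic rate r = 0.097/2 per half-year.
Growing perpetuity (Gordon): PV = PMT₁ / (r − g) = 33,595 / (r − 0.0249) = £1,423,516.95.

£1,423,516.95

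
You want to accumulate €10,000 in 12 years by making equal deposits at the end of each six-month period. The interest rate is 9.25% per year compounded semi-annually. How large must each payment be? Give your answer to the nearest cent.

Level ordinary annuity; solve FV = PMT × [((1+r)^n − 1)/r] for PMT.
Periodic rate r = 0.0925/2 per half-year; n is counted in half-years.
With n = 24: PMT = 10,000 / ([((1+r)^n − 1)/r]) = €236.00

€236.00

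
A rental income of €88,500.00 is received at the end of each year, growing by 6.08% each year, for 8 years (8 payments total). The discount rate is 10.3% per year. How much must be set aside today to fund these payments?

€562,204.36

Periodic rate r = 0.103 per year.
Growing ordinary annuity: PV = PMT₁ × [1 − ((1+g)/(1+r))^n] / (r − g) = 88,500 × [1 − ((1+0.0608)/(1+r))^8] / (r − 0.0608) = €562,204.36.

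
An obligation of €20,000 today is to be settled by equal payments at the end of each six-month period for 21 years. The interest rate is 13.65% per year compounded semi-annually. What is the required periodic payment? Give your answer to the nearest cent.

€1,455.97

Level ordinary annuity; solve PV = PMT × [(1 − (1+r)^−n)/r] for PMT.
Periodic rate r = 0.1365/2 per half-year; n is counted in half-years.
With n = 42: PMT = 20,000 / ([(1 − (1+r)^−n)/r]) = €1,455.97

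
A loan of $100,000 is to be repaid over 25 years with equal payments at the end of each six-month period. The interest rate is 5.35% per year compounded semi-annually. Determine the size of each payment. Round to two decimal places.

Level ordinary annuity; solve PV = PMT × [(1 − (1+r)^−n)/r] for PMT.
Periodic rate r = 0.0535/2 per half-year; n is counted in half-years.
With n = 50: PMT = 100,000 / ([(1 − (1+r)^−n)/r]) = $3,650.16

$3,650.16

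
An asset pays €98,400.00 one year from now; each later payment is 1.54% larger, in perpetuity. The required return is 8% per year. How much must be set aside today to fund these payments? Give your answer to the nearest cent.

€1,523,219.81

Periodic rate r = 0.08 per year.
Growing perpetuity (Gordon): PV = PMT₁ / (r − g) = 98,400 / (r − 0.0154) = €1,523,219.81.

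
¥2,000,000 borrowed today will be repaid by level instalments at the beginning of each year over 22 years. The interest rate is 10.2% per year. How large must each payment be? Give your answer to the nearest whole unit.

Level annuity due; solve PV = PMT × [(1 − (1+r)^−n)/r] × (1+r) for PMT.
Periodic rate r = 0.102 per year.
With n = 22: PMT = 2,000,000 / ([(1 − (1+r)^−n)/r] × (1+r)) = ¥209,892

¥209,892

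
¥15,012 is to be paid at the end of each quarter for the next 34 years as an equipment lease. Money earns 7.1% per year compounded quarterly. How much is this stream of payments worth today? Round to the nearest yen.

This is an ordinary annuity: 136 payments of ¥15,012 at the end of each quarter.
Periodic rate r = 0.071/4 per quarter; n is counted in quarters.
PV = PMT × [(1 − (1+r)^−n)/r] = 15,012 × [1 − (1+r)^−136] / r = ¥768,470

¥768,470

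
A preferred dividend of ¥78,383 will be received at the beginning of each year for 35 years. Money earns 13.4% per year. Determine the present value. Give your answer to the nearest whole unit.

¥655,197

This is an annuity due: 35 payments of ¥78,383 at the beginning of each year.
Periodic rate r = 0.134 per year.
PV = PMT × [(1 − (1+r)^−n)/r] × (1+r) = 78,383 × [1 − (1+r)^−35] / r × (1+r) = ¥655,197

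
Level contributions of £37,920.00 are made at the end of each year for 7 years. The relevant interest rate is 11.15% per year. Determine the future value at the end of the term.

This is an ordinary annuity: 7 deposits of £37,920.00 at the end of each year.
Periodic rate r = 0.1115 per year.
FV = PMT × [((1+r)^n − 1)/r] = 37,920 × [(1+r)^7 − 1] / r = £372,697.25

£372,697.25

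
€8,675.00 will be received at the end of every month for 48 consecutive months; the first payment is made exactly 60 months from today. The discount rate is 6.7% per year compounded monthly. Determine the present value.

€262,357.39

Ordinary annuity of 48 payments, first payment at period 60.
Periodic rate r = 0.067/12 per month; n is counted in months.
The ordinary-annuity PV formula values the stream one period before the first payment (period 59); discount that back 59 periods:
PV₀ = 8,675 × [1 − (1+r)^−48] / r × (1+r)^−59 = €262,357.39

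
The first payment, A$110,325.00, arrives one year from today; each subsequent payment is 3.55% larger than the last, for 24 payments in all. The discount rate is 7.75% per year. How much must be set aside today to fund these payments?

A$1,615,177.30

Periodic rate r = 0.0775 per year.
Growing ordinary annuity: PV = PMT₁ × [1 − ((1+g)/(1+r))^n] / (r − g) = 110,325 × [1 − ((1+0.0355)/(1+r))^24] / (r − 0.0355) = A$1,615,177.30.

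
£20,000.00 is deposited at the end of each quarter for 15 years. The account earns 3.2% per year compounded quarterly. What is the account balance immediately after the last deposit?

This is an ordinary annuity: 60 deposits of £20,000.00 at the end of each quarter.
Periodic rate r = 0.032/4 per quarter; n is counted in quarters.
FV = PMT × [((1+r)^n − 1)/r] = 20,000 × [(1+r)^60 − 1] / r = £1,532,477.34

£1,532,477.34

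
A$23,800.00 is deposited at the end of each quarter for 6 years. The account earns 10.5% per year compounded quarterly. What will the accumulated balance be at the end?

A$781,921.46

This is an ordinary annuity: 24 deposits of A$23,800.00 at the end of each quarter.
Periodic rate r = 0.105/4 per quarter; n is counted in quarters.
FV = PMT × [((1+r)^n − 1)/r] = 23,800 × [(1+r)^24 − 1] / r = A$781,921.46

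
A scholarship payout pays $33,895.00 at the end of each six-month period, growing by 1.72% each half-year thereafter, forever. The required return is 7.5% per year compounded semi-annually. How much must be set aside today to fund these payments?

$1,669,704.43

Periodic rate r = 0.075/2 per half-year.
Growing perpetuity (Gordon): PV = PMT₁ / (r − g) = 33,895 / (r − 0.0172) = $1,669,704.43.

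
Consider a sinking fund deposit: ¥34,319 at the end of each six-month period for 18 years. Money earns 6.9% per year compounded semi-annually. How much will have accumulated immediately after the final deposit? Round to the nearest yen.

¥2,378,223

This is an ordinary annuity: 36 deposits of ¥34,319 at the end of each six-month period.
Periodic rate r = 0.069/2 per half-year; n is counted in half-years.
FV = PMT × [((1+r)^n − 1)/r] = 34,319 × [(1+r)^36 − 1] / r = ¥2,378,223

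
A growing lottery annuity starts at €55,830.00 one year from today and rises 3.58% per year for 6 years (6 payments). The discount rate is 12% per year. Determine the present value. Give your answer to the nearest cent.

Periodic rate r = 0.12 per year.
Growing ordinary annuity: PV = PMT₁ × [1 − ((1+g)/(1+r))^n] / (r − g) = 55,830 × [1 − ((1+0.0358)/(1+r))^6] / (r − 0.0358) = €248,202.91.

€248,202.91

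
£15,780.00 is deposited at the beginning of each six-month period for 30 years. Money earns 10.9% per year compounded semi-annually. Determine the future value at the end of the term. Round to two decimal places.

£7,066,115.16

This is an annuity due: 60 deposits of £15,780.00 at the beginning of each six-month period.
Periodic rate r = 0.109/2 per half-year; n is counted in half-years.
FV = PMT × [((1+r)^n − 1)/r] × (1+r) = 15,780 × [(1+r)^60 − 1] / r × (1+r) = £7,066,115.16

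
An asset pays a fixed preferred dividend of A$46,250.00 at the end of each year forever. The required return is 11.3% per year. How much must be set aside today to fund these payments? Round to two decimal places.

A$409,292.04

Periodic rate r = 0.113 per year.
Level perpetuity: PV = PMT / r = 46,250 / (0.113) = A$409,292.04.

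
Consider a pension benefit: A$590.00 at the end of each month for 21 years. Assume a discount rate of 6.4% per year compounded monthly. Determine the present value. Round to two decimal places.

A$81,670.74

This is an ordinary annuity: 252 payments of A$590.00 at the end of each month.
Periodic rate r = 0.064/12 per month; n is counted in months.
PV = PMT × [(1 − (1+r)^−n)/r] = 590 × [1 − (1+r)^−252] / r = A$81,670.74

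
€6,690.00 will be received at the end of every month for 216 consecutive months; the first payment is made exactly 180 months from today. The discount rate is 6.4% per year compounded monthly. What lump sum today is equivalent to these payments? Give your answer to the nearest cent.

€330,643.92

Ordinary annuity of 216 payments, first payment at period 180.
Periodic rate r = 0.064/12 per month; n is counted in months.
The ordinary-annuity PV formula values the stream one period before the first payment (period 179); discount that back 179 periods:
PV₀ = 6,690 × [1 − (1+r)^−216] / r × (1+r)^−179 = €330,643.92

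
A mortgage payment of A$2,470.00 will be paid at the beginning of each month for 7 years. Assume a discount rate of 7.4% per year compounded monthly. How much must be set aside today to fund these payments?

A$162,550.64

This is an annuity due: 84 payments of A$2,470.00 at the beginning of each month.
Periodic rate r = 0.074/12 per month; n is counted in months.
PV = PMT × [(1 − (1+r)^−n)/r] × (1+r) = 2,470 × [1 − (1+r)^−84] / r × (1+r) = A$162,550.64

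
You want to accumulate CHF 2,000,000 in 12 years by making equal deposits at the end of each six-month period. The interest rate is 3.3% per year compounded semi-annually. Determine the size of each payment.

CHF 68,596.30

Level ordinary annuity; solve FV = PMT × [((1+r)^n − 1)/r] for PMT.
Periodic rate r = 0.033/2 per half-year; n is counted in half-years.
With n = 24: PMT = 2,000,000 / ([((1+r)^n − 1)/r]) = CHF 68,596.30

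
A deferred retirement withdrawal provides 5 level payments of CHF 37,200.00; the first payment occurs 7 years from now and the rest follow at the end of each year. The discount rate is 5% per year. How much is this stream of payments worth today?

CHF 120,182.86

Ordinary annuity of 5 payments, first payment at period 7.
Periodic rate r = 0.05 per year.
The ordinary-annuity PV formula values the stream one period before the first payment (period 6); discount that back 6 periods:
PV₀ = 37,200 × [1 − (1+r)^−5] / r × (1+r)^−6 = CHF 120,182.86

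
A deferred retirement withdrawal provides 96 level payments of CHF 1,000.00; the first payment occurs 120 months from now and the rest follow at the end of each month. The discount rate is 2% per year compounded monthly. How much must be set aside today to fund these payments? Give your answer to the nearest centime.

CHF 72,709.97

Ordinary annuity of 96 payments, first payment at period 120.
Periodic rate r = 0.02/12 per month; n is counted in months.
The ordinary-annuity PV formula values the stream one period before the first payment (period 119); discount that back 119 periods:
PV₀ = 1,000 × [1 − (1+r)^−96] / r × (1+r)^−119 = CHF 72,709.97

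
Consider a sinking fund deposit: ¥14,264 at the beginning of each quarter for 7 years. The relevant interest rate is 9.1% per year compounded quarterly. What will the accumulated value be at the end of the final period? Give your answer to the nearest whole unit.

¥562,604

This is an annuity due: 28 deposits of ¥14,264 at the beginning of each quarter.
Periodic rate r = 0.091/4 per quarter; n is counted in quarters.
FV = PMT × [((1+r)^n − 1)/r] × (1+r) = 14,264 × [(1+r)^28 − 1] / r × (1+r) = ¥562,604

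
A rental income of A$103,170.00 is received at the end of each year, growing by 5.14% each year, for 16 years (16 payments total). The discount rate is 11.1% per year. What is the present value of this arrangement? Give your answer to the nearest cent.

A$1,014,616.82

Periodic rate r = 0.111 per year.
Growing ordinary annuity: PV = PMT₁ × [1 − ((1+g)/(1+r))^n] / (r − g) = 103,170 × [1 − ((1+0.0514)/(1+r))^16] / (r − 0.0514) = A$1,014,616.82.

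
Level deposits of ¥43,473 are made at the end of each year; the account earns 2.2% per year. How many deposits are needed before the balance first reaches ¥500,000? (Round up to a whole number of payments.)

11 payments

Periodic rate r = 0.022 per year.
Ordinary annuity FV: 500,000 = 43,473 × [((1+r)^n − 1)/r].
(1+r)^n = 1 + 500,000 × r / 43,473, so n = ln(1 + 500,000·r/43,473) / ln(1+r) = 10.37.
Round up to a whole number of payments: n = 11.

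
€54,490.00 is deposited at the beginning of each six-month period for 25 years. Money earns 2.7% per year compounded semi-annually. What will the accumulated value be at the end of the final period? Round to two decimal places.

This is an annuity due: 50 deposits of €54,490.00 at the beginning of each six-month period.
Periodic rate r = 0.027/2 per half-year; n is counted in half-years.
FV = PMT × [((1+r)^n − 1)/r] × (1+r) = 54,490 × [(1+r)^50 − 1] / r × (1+r) = €3,907,453.93

€3,907,453.93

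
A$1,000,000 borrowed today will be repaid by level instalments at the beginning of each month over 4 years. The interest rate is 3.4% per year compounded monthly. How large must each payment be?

A$22,248.52

Level annuity due; solve PV = PMT × [(1 − (1+r)^−n)/r] × (1+r) for PMT.
Periodic rate r = 0.034/12 per month; n is counted in months.
With n = 48: PMT = 1,000,000 / ([(1 − (1+r)^−n)/r] × (1+r)) = A$22,248.52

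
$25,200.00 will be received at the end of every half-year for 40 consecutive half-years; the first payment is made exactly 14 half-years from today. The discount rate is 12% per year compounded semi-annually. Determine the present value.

$177,768.14

Ordinary annuity of 40 payments, first payment at period 14.
Periodic rate r = 0.12/2 per half-year; n is counted in half-years.
The ordinary-annuity PV formula values the stream one period before the first payment (period 13); discount that back 13 periods:
PV₀ = 25,200 × [1 − (1+r)^−40] / r × (1+r)^−13 = $177,768.14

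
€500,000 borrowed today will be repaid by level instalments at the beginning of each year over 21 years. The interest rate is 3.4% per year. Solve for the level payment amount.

Level annuity due; solve PV = PMT × [(1 − (1+r)^−n)/r] × (1+r) for PMT.
Periodic rate r = 0.034 per year.
With n = 21: PMT = 500,000 / ([(1 − (1+r)^−n)/r] × (1+r)) = €32,590.56

€32,590.56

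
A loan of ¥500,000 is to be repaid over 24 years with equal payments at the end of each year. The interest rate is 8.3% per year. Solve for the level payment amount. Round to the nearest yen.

¥48,683

Level ordinary annuity; solve PV = PMT × [(1 − (1+r)^−n)/r] for PMT.
Periodic rate r = 0.083 per year.
With n = 24: PMT = 500,000 / ([(1 − (1+r)^−n)/r]) = ¥48,683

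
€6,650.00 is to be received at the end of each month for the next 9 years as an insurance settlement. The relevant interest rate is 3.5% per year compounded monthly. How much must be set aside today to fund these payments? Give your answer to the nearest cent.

This is an ordinary annuity: 108 payments of €6,650.00 at the end of each month.
Periodic rate r = 0.035/12 per month; n is counted in months.
PV = PMT × [(1 − (1+r)^−n)/r] = 6,650 × [1 − (1+r)^−108] / r = €615,318.31

€615,318.31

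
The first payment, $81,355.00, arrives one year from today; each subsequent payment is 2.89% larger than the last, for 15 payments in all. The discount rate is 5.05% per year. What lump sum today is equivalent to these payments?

$1,008,480.31

Periodic rate r = 0.0505 per year.
Growing ordinary annuity: PV = PMT₁ × [1 − ((1+g)/(1+r))^n] / (r − g) = 81,355 × [1 − ((1+0.0289)/(1+r))^15] / (r − 0.0289) = $1,008,480.31.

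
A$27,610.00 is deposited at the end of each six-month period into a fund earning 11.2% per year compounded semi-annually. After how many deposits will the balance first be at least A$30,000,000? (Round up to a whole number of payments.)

Periodic rate r = 0.112/2 per half-year; n is counted in half-years.
Ordinary annuity FV: 30,000,000 = 27,610 × [((1+r)^n − 1)/r].
(1+r)^n = 1 + 30,000,000 × r / 27,610, so n = ln(1 + 30,000,000·r/27,610) / ln(1+r) = 75.70.
Round up to a whole number of payments: n = 76.

76 payments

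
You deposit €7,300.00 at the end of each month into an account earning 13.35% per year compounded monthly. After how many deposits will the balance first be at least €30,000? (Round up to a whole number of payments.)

Periodic rate r = 0.1335/12 per month; n is counted in months.
Ordinary annuity FV: 30,000 = 7,300 × [((1+r)^n − 1)/r].
(1+r)^n = 1 + 30,000 × r / 7,300, so n = ln(1 + 30,000·r/7,300) / ln(1+r) = 4.04.
Round up to a whole number of payments: n = 5.

5 payments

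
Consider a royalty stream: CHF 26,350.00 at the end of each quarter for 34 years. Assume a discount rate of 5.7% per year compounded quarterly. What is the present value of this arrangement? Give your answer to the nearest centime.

This is an ordinary annuity: 136 payments of CHF 26,350.00 at the end of each quarter.
Periodic rate r = 0.057/4 per quarter; n is counted in quarters.
PV = PMT × [(1 − (1+r)^−n)/r] = 26,350 × [1 − (1+r)^−136] / r = CHF 1,579,197.55

CHF 1,579,197.55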